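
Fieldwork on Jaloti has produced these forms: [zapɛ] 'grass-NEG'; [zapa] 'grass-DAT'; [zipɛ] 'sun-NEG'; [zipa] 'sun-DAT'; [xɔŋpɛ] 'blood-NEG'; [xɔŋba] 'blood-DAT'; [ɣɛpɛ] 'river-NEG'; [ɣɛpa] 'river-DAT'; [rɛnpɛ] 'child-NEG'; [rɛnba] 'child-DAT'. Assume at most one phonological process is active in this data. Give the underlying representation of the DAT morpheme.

The DAT morpheme has two allomorphs, [-ba] and [-pa].
The NEG suffix, which begins with [p], is invariant after every stem; so [p] is not altered by any rule here.
So the underlying form is /-ba/, and voiced stops become voiceless after a vowel.

/-ba/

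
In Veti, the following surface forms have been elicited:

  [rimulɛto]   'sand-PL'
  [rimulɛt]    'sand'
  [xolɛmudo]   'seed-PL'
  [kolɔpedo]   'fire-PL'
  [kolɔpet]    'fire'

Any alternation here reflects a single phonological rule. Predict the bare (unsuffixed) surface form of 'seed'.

[xolɛmut]

The stem for 'fire' ends in [d] in [kolɔpedo] but [t] in [kolɔpet].
Compare 'sand', with invariant [t] in [rimulɛto] and [rimulɛt]: an analysis with underlying /t/ and a rule producing [d] before the PL suffix would wrongly predict alternation here too.
The alternation reflects word-final obstruent devoicing: voiced obstruents become voiceless word-finally. /d/ is underlying.
The one attested form of 'seed', [xolɛmudo], shows underlying /xolɛmud/. Applying the same rule word-finally gives [xolɛmut].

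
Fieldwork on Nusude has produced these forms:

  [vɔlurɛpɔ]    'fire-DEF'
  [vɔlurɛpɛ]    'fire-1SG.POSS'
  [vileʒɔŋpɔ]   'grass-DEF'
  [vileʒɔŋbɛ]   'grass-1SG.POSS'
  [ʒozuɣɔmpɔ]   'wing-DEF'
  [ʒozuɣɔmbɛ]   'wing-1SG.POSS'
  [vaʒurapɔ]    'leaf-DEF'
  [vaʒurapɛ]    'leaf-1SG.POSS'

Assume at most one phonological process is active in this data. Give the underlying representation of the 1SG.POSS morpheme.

The 1SG.POSS morpheme has two allomorphs, [-bɛ] and [-pɛ].
By contrast the DEF suffix keeps its initial [p] throughout — that segment must be underlying.
The 1SG.POSS suffix is therefore /-bɛ/ underlyingly, with post-vocalic devoicing: voiced stops become voiceless after a vowel.

/-bɛ/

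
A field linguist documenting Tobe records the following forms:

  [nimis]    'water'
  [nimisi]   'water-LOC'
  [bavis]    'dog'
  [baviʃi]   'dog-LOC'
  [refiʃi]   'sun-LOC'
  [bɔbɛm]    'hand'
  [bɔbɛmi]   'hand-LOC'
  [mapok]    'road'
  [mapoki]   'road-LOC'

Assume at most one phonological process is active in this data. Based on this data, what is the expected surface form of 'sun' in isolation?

The stem for 'dog' ends in [s] in [bavis] but [ʃ] in [baviʃi].
If /s/ were underlying and a rule turned it into [ʃ] before the LOC suffix, 'water' would also alternate; but it has [s] in both [nimis] and [nimisi].
The alternation reflects depalatalization: palato-alveolar /ʃ/ becomes [s] when no front vowel follows. /ʃ/ is underlying.
From [refiʃi] the stem 'sun' is /refiʃ/; when no front vowel follows this yields [refis].

[refis]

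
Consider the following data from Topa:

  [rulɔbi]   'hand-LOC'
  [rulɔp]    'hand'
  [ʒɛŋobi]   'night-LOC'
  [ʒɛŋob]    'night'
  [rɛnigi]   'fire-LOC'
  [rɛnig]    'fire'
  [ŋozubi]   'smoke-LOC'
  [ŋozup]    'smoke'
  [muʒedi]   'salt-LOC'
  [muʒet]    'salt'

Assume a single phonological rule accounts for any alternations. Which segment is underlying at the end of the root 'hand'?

The root 'hand' surfaces as [rulɔbi] and [rulɔp], with a stem-final [b] ~ [p] alternation.
Compare 'night', with invariant [b] in [ʒɛŋobi] and [ʒɛŋob]: an analysis with underlying /b/ and a rule producing [p] in isolation would wrongly predict alternation here too.
The alternation reflects intervocalic voicing: voiceless stops become voiced between vowels. /p/ is underlying.

/p/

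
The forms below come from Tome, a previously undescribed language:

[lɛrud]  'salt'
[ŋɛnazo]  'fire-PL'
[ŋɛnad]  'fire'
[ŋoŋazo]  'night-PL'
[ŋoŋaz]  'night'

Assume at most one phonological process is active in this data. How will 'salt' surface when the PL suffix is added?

[lɛruzo]

The root 'fire' surfaces as [ŋɛnazo] and [ŋɛnad], with a stem-final [z] ~ [d] alternation.
But 'night' keeps [z] in both environments ([ŋoŋazo], [ŋoŋaz]), so there is no rule changing /z/ to [d] in isolation.
So /d/ is underlying, and a rule of intervocalic spirantization — voiced stops become fricatives between vowels — gives [z].
The one attested form of 'salt', [lɛrud], shows underlying /lɛrud/. Applying the same rule between vowels gives [lɛruzo].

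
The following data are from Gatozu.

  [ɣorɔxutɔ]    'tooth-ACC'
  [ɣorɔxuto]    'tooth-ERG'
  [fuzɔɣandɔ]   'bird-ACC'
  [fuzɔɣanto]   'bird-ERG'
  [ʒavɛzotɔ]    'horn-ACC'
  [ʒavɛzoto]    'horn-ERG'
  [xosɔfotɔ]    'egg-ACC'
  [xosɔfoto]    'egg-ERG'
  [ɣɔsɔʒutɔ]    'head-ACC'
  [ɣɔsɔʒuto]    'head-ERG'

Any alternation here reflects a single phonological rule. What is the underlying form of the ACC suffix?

/-dɔ/

The ACC morpheme has two allomorphs, [-dɔ] and [-tɔ].
By contrast the ERG suffix keeps its initial [t] throughout — that segment must be underlying.
So the underlying form is /-dɔ/, and voiced stops become voiceless after a vowel.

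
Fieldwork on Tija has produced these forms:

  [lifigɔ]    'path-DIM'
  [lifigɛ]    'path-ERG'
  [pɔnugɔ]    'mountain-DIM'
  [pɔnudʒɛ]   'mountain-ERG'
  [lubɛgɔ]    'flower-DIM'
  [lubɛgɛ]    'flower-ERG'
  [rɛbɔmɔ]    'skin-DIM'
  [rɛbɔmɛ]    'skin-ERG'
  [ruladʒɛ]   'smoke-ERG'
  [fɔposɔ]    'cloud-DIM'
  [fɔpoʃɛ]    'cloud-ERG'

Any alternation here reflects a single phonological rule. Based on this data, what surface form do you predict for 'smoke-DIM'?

In [pɔnugɔ] and [pɔnudʒɛ] the final segment of 'mountain' alternates: [g] ~ [dʒ].
But 'path' keeps [g] in both environments ([lifigɔ], [lifigɛ]), so there is no rule changing /g/ to [dʒ] before the ERG suffix.
The alternation reflects depalatalization: palato-alveolar /dʒ/ and /ʃ/ become [g] and [s] when no front vowel follows. /dʒ/ is underlying.
From [ruladʒɛ] the stem 'smoke' is /ruladʒ/; when no front vowel follows this yields [rulagɔ].

[rulagɔ]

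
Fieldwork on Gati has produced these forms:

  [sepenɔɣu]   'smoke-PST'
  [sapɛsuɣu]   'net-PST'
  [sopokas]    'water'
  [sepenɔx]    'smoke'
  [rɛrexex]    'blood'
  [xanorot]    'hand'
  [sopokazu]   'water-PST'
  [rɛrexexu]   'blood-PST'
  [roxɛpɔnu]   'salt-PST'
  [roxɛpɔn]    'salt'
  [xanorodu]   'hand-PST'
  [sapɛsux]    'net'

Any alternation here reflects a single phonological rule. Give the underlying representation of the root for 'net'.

/sapɛsuɣ/

In [sapɛsuɣu] and [sapɛsux] the final segment of 'net' alternates: [ɣ] ~ [x].
If /x/ were underlying and a rule turned it into [ɣ] before the PST suffix, 'blood' would also alternate; but it has [x] in both [rɛrexexu] and [rɛrexex].
So /ɣ/ is underlying, and a rule of word-final obstruent devoicing — voiced obstruents become voiceless word-finally — gives [x].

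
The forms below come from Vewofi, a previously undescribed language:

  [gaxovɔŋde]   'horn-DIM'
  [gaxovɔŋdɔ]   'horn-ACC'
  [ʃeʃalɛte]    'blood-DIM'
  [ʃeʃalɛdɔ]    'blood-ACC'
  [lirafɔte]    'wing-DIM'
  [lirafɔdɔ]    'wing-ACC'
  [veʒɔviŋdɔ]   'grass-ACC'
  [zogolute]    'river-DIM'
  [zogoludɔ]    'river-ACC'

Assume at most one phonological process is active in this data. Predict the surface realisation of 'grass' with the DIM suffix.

[veʒɔviŋde]

The DIM suffix surfaces as [-de] and [-te], depending on the final segment of the stem.
The ACC suffix, which begins with [d], is invariant after every stem; so [d] is not altered by any rule here.
The DIM suffix is therefore /-te/ underlyingly, with post-nasal voicing: voiceless stops become voiced after a nasal.
After 'grass', which ends in a nasal, the suffix surfaces as [-de], giving [veʒɔviŋde].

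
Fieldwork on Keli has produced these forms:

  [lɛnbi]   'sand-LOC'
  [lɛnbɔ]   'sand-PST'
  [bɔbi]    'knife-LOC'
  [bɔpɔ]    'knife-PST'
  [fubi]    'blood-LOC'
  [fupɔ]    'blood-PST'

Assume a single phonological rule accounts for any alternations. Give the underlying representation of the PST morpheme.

/-pɔ/

The PST suffix surfaces as [-bɔ] and [-pɔ], depending on the final segment of the stem.
The LOC suffix, which begins with [b], is invariant after every stem; so [b] is not altered by any rule here.
The PST suffix is therefore /-pɔ/ underlyingly, with post-nasal voicing: voiceless stops become voiced after a nasal.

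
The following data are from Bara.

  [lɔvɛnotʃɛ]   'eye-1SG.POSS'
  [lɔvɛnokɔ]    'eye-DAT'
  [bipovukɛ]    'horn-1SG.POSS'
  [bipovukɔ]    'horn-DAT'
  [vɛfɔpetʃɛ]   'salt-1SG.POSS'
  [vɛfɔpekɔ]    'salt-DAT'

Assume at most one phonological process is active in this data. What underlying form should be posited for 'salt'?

/vɛfɔpetʃ/

In [vɛfɔpetʃɛ] and [vɛfɔpekɔ] the final segment of 'salt' alternates: [tʃ] ~ [k].
Compare 'horn', with invariant [k] in [bipovukɛ] and [bipovukɔ]: an analysis with underlying /k/ and a rule producing [tʃ] before the 1SG.POSS suffix would wrongly predict alternation here too.
The underlying segment must be /tʃ/; palato-alveolar /tʃ/ becomes [k] when no front vowel follows, yielding [k] there.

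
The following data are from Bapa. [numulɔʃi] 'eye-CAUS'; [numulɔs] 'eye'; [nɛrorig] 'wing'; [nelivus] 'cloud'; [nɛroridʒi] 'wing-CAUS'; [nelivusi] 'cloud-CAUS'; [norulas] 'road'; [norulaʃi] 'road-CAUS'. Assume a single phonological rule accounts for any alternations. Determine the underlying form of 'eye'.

/numulɔʃ/

In [numulɔʃi] and [numulɔs] the final segment of 'eye' alternates: [ʃ] ~ [s].
The stem 'cloud' ([nelivusi], [nelivus]) shows [s] unchanged in both environments, so [s] cannot be basic with [ʃ] derived before the CAUS suffix.
So /ʃ/ is underlying, and a rule of depalatalization — palato-alveolar /dʒ/ and /ʃ/ become [g] and [s] when no front vowel follows — gives [s].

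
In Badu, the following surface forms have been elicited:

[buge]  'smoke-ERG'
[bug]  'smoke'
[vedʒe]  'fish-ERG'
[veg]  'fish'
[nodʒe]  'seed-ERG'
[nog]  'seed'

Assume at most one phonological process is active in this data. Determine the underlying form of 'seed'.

The stem for 'seed' ends in [dʒ] in [nodʒe] but [g] in [nog].
But 'smoke' keeps [g] in both environments ([buge], [bug]), so there is no rule changing /g/ to [dʒ] before the ERG suffix.
The alternation reflects depalatalization: palato-alveolar /dʒ/ becomes [g] when no front vowel follows. /dʒ/ is underlying.

/nodʒ/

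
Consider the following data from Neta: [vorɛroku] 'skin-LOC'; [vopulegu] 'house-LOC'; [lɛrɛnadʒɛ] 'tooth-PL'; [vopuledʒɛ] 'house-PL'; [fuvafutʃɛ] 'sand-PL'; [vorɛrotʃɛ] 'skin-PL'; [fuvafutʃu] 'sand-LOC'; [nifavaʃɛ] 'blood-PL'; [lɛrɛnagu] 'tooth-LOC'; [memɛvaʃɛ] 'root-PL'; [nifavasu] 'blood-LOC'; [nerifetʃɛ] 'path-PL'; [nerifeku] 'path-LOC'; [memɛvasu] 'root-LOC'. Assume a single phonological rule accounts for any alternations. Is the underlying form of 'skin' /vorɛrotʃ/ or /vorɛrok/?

The root 'skin' surfaces as [vorɛroku] and [vorɛrotʃɛ], with a stem-final [k] ~ [tʃ] alternation.
Compare 'sand', with invariant [tʃ] in [fuvafutʃu] and [fuvafutʃɛ]: an analysis with underlying /tʃ/ and a rule producing [k] before the LOC suffix would wrongly predict alternation here too.
Therefore /k/ is basic and [tʃ] is derived by palatalization before a front vowel (/k/, /g/ and /s/ become palato-alveolar [tʃ], [dʒ] and [ʃ] before a front vowel).

/vorɛrok/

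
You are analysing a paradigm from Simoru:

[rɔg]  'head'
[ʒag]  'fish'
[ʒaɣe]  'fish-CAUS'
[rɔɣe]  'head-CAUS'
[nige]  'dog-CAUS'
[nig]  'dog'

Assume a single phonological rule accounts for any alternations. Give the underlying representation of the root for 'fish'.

/ʒaɣ/

In [ʒaɣe] and [ʒag] the final segment of 'fish' alternates: [ɣ] ~ [g].
If /g/ were underlying and a rule turned it into [ɣ] before the CAUS suffix, 'dog' would also alternate; but it has [g] in both [nige] and [nig].
So /ɣ/ is underlying, and a rule of word-final hardening — voiced fricatives become stops word-finally — gives [g].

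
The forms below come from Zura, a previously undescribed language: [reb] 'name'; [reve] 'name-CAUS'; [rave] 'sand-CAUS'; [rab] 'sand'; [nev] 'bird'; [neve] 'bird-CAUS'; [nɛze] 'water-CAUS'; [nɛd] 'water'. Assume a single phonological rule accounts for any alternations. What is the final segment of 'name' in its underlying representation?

The root 'name' surfaces as [reve] and [reb], with a stem-final [v] ~ [b] alternation.
If /v/ were underlying and a rule turned it into [b] in isolation, 'bird' would also alternate; but it has [v] in both [neve] and [nev].
The underlying segment must be /b/; voiced stops become fricatives between vowels, yielding [v] there.

/b/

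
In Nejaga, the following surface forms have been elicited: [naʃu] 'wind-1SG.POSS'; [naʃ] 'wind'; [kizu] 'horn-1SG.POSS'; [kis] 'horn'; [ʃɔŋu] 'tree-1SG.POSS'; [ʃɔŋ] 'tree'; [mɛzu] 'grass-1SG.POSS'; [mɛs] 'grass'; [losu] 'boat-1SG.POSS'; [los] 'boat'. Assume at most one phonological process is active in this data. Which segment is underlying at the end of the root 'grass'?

In [mɛzu] and [mɛs] the final segment of 'grass' alternates: [z] ~ [s].
Compare 'boat', with invariant [s] in [losu] and [los]: an analysis with underlying /s/ and a rule producing [z] before the 1SG.POSS suffix would wrongly predict alternation here too.
The alternation reflects word-final obstruent devoicing: voiced obstruents become voiceless word-finally. /z/ is underlying.

/z/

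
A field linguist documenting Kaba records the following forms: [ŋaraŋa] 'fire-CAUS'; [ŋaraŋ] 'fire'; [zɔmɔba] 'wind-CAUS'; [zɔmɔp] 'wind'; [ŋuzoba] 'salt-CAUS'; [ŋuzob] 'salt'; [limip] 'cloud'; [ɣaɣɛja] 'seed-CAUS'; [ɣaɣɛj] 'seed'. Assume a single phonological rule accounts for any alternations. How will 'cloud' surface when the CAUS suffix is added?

The root 'wind' surfaces as [zɔmɔba] and [zɔmɔp], with a stem-final [b] ~ [p] alternation.
But 'salt' keeps [b] in both environments ([ŋuzoba], [ŋuzob]), so there is no rule changing /b/ to [p] in isolation.
The underlying segment must be /p/; voiceless stops become voiced between vowels, yielding [b] there.
The one attested form of 'cloud', [limip], shows underlying /limip/. Applying the same rule between vowels gives [limiba].

[limiba]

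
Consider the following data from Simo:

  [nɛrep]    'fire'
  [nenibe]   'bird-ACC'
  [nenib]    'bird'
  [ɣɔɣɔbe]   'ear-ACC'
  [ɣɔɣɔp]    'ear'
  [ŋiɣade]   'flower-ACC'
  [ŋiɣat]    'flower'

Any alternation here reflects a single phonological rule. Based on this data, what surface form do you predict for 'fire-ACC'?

The root 'ear' surfaces as [ɣɔɣɔbe] and [ɣɔɣɔp], with a stem-final [b] ~ [p] alternation.
If /b/ were underlying and a rule turned it into [p] in isolation, 'bird' would also alternate; but it has [b] in both [nenibe] and [nenib].
The alternation reflects intervocalic voicing: voiceless stops become voiced between vowels. /p/ is underlying.
The one attested form of 'fire', [nɛrep], shows underlying /nɛrep/. Applying the same rule between vowels gives [nɛrebe].

[nɛrebe]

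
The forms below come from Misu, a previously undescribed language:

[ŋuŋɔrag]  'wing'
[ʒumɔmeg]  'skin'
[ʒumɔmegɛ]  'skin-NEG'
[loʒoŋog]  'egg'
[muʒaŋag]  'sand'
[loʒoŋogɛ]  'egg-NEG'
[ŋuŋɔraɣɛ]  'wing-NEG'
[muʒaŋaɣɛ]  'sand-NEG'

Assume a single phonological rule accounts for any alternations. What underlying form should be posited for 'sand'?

'sand' shows [g] ~ [ɣ] at the end of the stem ([muʒaŋag] vs [muʒaŋaɣɛ]).
But 'egg' keeps [g] in both environments ([loʒoŋog], [loʒoŋogɛ]), so there is no rule changing /g/ to [ɣ] before the NEG suffix.
The alternation reflects word-final hardening: voiced fricatives become stops word-finally. /ɣ/ is underlying.
So 'sand' = /muʒaŋaɣ/.

/muʒaŋaɣ/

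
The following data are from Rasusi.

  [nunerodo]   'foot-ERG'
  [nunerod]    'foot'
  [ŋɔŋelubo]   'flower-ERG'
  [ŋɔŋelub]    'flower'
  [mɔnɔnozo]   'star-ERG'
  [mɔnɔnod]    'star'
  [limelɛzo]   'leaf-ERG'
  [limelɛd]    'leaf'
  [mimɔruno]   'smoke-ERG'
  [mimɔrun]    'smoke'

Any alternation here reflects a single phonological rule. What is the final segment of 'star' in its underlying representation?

In [mɔnɔnozo] and [mɔnɔnod] the final segment of 'star' alternates: [z] ~ [d].
The stem 'foot' ([nunerodo], [nunerod]) shows [d] unchanged in both environments, so [d] cannot be basic with [z] derived before the ERG suffix.
The underlying segment must be /z/; voiced fricatives become stops word-finally, yielding [d] there.

/z/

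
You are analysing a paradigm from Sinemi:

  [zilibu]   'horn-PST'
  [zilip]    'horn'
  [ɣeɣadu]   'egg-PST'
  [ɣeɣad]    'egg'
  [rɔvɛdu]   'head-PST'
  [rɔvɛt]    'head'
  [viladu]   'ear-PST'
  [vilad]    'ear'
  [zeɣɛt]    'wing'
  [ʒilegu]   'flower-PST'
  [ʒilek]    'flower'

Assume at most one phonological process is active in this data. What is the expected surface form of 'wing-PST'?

'head' shows [d] ~ [t] at the end of the stem ([rɔvɛdu] vs [rɔvɛt]).
But 'egg' keeps [d] in both environments ([ɣeɣadu], [ɣeɣad]), so there is no rule changing /d/ to [t] in isolation.
So /t/ is underlying, and a rule of intervocalic voicing — voiceless stops become voiced between vowels — gives [d].
From [zeɣɛt] the stem 'wing' is /zeɣɛt/; between vowels this yields [zeɣɛdu].

[zeɣɛdu]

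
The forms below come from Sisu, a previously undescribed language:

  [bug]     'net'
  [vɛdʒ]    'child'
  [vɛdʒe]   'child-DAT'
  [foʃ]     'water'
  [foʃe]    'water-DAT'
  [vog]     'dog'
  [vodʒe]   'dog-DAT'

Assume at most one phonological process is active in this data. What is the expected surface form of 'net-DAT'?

In [vog] and [vodʒe] the final segment of 'dog' alternates: [g] ~ [dʒ].
Compare 'child', with invariant [dʒ] in [vɛdʒ] and [vɛdʒe]: an analysis with underlying /dʒ/ and a rule producing [g] in isolation would wrongly predict alternation here too.
The underlying segment must be /g/; /g/ becomes palato-alveolar [dʒ] before a front vowel, yielding [dʒ] there.
The one attested form of 'net', [bug], shows underlying /bug/. Applying the same rule before a front vowel gives [budʒe].

[budʒe]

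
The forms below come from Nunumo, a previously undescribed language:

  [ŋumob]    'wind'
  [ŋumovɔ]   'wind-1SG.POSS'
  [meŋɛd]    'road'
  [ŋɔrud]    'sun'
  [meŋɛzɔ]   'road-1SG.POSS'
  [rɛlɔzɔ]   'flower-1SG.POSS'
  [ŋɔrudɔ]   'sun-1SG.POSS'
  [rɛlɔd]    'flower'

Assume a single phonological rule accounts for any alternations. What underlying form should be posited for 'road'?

/meŋɛz/

In [meŋɛzɔ] and [meŋɛd] the final segment of 'road' alternates: [z] ~ [d].
The stem 'sun' ([ŋɔrudɔ], [ŋɔrud]) shows [d] unchanged in both environments, so [d] cannot be basic with [z] derived before the 1SG.POSS suffix.
So /z/ is underlying, and a rule of word-final hardening — voiced fricatives become stops word-finally — gives [d].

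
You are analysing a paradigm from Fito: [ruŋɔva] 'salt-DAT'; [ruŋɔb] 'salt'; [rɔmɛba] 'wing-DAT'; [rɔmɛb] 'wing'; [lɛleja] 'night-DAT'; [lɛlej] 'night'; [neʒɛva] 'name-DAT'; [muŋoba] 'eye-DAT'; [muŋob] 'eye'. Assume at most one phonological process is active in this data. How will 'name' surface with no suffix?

[neʒɛb]

The stem for 'salt' ends in [v] in [ruŋɔva] but [b] in [ruŋɔb].
Compare 'eye', with invariant [b] in [muŋoba] and [muŋob]: an analysis with underlying /b/ and a rule producing [v] before the DAT suffix would wrongly predict alternation here too.
The alternation reflects word-final hardening: voiced fricatives become stops word-finally. /v/ is underlying.
The one attested form of 'name', [neʒɛva], shows underlying /neʒɛv/. Applying the same rule word-finally gives [neʒɛb].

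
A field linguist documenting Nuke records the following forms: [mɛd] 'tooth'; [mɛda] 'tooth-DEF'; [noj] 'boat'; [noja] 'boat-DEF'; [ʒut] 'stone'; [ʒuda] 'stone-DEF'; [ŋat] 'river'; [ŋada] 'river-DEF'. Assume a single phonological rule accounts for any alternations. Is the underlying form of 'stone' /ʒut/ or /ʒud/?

/ʒut/

The root 'stone' surfaces as [ʒut] and [ʒuda], with a stem-final [t] ~ [d] alternation.
Compare 'tooth', with invariant [d] in [mɛd] and [mɛda]: an analysis with underlying /d/ and a rule producing [t] in isolation would wrongly predict alternation here too.
Therefore /t/ is basic and [d] is derived by intervocalic voicing (voiceless stops become voiced between vowels).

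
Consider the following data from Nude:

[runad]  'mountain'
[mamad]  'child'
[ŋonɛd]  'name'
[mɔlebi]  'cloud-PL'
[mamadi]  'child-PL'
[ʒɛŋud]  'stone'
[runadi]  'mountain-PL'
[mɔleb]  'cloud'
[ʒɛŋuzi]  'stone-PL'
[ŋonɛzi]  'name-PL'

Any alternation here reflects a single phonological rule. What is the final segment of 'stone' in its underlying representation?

/z/

'stone' shows [z] ~ [d] at the end of the stem ([ʒɛŋuzi] vs [ʒɛŋud]).
But 'child' keeps [d] in both environments ([mamadi], [mamad]), so there is no rule changing /d/ to [z] before the PL suffix.
Therefore /z/ is basic and [d] is derived by word-final hardening (voiced fricatives become stops word-finally).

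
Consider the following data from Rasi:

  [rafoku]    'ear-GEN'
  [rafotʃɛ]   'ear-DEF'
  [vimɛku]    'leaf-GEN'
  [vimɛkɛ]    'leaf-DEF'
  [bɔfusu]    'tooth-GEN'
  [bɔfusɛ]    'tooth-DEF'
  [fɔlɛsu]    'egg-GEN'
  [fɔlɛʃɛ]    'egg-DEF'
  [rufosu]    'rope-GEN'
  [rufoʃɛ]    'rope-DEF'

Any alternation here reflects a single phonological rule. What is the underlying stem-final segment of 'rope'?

/ʃ/

In [rufosu] and [rufoʃɛ] the final segment of 'rope' alternates: [s] ~ [ʃ].
But 'tooth' keeps [s] in both environments ([bɔfusu], [bɔfusɛ]), so there is no rule changing /s/ to [ʃ] before the DEF suffix.
The alternation reflects depalatalization: palato-alveolar /tʃ/ and /ʃ/ become [k] and [s] when no front vowel follows. /ʃ/ is underlying.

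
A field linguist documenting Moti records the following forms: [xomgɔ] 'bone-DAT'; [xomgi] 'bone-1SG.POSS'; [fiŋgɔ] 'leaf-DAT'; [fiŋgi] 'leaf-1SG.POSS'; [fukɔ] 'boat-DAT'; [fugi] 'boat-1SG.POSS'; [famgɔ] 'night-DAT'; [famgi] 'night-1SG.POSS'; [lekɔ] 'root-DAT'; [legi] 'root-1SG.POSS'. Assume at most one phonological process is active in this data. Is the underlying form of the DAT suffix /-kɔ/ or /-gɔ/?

The DAT suffix surfaces as [-gɔ] and [-kɔ], depending on the final segment of the stem.
The 1SG.POSS suffix, which begins with [g], is invariant after every stem; so [g] is not altered by any rule here.
The DAT suffix is therefore /-kɔ/ underlyingly, with post-nasal voicing: voiceless stops become voiced after a nasal.

/-kɔ/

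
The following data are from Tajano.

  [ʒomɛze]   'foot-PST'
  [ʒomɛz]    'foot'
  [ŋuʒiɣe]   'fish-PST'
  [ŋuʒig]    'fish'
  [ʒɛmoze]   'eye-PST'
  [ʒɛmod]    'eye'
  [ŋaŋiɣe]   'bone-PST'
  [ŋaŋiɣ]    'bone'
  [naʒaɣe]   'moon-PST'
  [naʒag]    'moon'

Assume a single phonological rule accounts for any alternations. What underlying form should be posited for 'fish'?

The root 'fish' surfaces as [ŋuʒiɣe] and [ŋuʒig], with a stem-final [ɣ] ~ [g] alternation.
But 'bone' keeps [ɣ] in both environments ([ŋaŋiɣe], [ŋaŋiɣ]), so there is no rule changing /ɣ/ to [g] in isolation.
The underlying segment must be /g/; voiced stops become fricatives between vowels, yielding [ɣ] there.

/ŋuʒig/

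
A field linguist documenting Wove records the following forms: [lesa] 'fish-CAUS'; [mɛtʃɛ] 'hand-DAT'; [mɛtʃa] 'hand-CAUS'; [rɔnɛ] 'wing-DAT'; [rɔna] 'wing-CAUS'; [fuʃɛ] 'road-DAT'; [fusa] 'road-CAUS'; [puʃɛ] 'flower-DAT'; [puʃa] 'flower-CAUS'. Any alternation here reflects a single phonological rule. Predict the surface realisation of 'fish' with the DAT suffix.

In [fuʃɛ] and [fusa] the final segment of 'road' alternates: [ʃ] ~ [s].
Compare 'flower', with invariant [ʃ] in [puʃɛ] and [puʃa]: an analysis with underlying /ʃ/ and a rule producing [s] before the CAUS suffix would wrongly predict alternation here too.
The alternation reflects palatalization before a front vowel: /s/ becomes palato-alveolar [ʃ] before a front vowel. /s/ is underlying.
From [lesa] the stem 'fish' is /les/; before a front vowel this yields [leʃɛ].

[leʃɛ]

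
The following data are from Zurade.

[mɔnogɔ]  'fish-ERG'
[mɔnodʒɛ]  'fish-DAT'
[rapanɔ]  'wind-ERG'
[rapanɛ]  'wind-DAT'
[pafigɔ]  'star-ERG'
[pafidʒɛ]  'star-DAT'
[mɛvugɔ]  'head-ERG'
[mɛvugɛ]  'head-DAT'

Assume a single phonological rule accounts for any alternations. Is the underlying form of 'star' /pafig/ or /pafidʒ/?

/pafidʒ/

The root 'star' surfaces as [pafigɔ] and [pafidʒɛ], with a stem-final [g] ~ [dʒ] alternation.
If /g/ were underlying and a rule turned it into [dʒ] before the DAT suffix, 'head' would also alternate; but it has [g] in both [mɛvugɔ] and [mɛvugɛ].
So /dʒ/ is underlying, and a rule of depalatalization — palato-alveolar /dʒ/ becomes [g] when no front vowel follows — gives [g].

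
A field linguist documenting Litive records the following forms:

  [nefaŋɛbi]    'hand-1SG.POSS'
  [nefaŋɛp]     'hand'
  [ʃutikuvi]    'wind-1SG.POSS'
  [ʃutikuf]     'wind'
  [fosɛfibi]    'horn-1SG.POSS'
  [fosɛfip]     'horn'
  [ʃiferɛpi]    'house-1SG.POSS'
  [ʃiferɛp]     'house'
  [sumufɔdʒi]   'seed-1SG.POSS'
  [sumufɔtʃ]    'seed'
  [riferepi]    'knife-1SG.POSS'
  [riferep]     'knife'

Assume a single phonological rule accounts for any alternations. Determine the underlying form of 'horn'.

/fosɛfib/

'horn' shows [b] ~ [p] at the end of the stem ([fosɛfibi] vs [fosɛfip]).
But 'knife' keeps [p] in both environments ([riferepi], [riferep]), so there is no rule changing /p/ to [b] before the 1SG.POSS suffix.
The underlying segment must be /b/; voiced obstruents become voiceless word-finally, yielding [p] there.
So 'horn' = /fosɛfib/.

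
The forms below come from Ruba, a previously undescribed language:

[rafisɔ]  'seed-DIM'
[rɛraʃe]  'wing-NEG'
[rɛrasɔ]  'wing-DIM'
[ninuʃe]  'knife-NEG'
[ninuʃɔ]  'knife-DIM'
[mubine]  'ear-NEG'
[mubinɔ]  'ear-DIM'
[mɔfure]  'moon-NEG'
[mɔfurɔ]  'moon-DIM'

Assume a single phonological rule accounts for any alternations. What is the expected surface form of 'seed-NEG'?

[rafiʃe]

In [rɛraʃe] and [rɛrasɔ] the final segment of 'wing' alternates: [ʃ] ~ [s].
Compare 'knife', with invariant [ʃ] in [ninuʃe] and [ninuʃɔ]: an analysis with underlying /ʃ/ and a rule producing [s] before the DIM suffix would wrongly predict alternation here too.
The underlying segment must be /s/; /s/ becomes palato-alveolar [ʃ] before a front vowel, yielding [ʃ] there.
From [rafisɔ] the stem 'seed' is /rafis/; before a front vowel this yields [rafiʃe].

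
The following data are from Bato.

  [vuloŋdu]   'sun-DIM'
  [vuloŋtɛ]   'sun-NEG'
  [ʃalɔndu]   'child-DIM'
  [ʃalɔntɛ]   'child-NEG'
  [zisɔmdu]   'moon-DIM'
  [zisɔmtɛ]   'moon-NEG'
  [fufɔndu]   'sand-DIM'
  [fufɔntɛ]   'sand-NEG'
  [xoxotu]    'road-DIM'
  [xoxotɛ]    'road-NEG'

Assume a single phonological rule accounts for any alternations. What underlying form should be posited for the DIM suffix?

/-du/

The DIM suffix surfaces as [-du] and [-tu], depending on the final segment of the stem.
By contrast the NEG suffix keeps its initial [t] throughout — that segment must be underlying.
So the underlying form is /-du/, and voiced stops become voiceless after a vowel.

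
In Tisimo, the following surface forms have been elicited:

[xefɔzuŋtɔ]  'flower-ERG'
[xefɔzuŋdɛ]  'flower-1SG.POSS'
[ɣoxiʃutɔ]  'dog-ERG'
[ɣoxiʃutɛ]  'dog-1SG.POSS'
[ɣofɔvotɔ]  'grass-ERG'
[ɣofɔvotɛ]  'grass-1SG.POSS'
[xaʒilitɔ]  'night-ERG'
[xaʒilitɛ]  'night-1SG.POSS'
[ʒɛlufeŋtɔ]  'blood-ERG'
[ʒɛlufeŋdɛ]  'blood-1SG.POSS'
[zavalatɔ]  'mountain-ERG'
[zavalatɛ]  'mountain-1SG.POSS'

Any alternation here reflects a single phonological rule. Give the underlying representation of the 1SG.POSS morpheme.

The 1SG.POSS morpheme has two allomorphs, [-dɛ] and [-tɛ].
The ERG suffix, which begins with [t], is invariant after every stem; so [t] is not altered by any rule here.
So the underlying form is /-dɛ/, and voiced stops become voiceless after a vowel.

/-dɛ/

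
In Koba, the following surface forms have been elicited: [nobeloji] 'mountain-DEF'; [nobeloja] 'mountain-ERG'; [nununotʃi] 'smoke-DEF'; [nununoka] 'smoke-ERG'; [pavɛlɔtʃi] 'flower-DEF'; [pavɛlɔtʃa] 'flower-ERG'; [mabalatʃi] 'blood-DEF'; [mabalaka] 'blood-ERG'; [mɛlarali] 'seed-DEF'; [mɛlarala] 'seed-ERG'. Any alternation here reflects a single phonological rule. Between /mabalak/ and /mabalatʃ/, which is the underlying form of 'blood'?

The root 'blood' surfaces as [mabalatʃi] and [mabalaka], with a stem-final [tʃ] ~ [k] alternation.
But 'flower' keeps [tʃ] in both environments ([pavɛlɔtʃi], [pavɛlɔtʃa]), so there is no rule changing /tʃ/ to [k] before the ERG suffix.
The alternation reflects palatalization before a front vowel: /k/ becomes palato-alveolar [tʃ] before a front vowel. /k/ is underlying.

/mabalak/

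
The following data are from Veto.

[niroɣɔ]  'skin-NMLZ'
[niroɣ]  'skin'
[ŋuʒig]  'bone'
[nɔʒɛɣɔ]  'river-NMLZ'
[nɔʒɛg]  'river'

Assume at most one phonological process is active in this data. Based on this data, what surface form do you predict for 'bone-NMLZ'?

[ŋuʒiɣɔ]

'river' shows [ɣ] ~ [g] at the end of the stem ([nɔʒɛɣɔ] vs [nɔʒɛg]).
But 'skin' keeps [ɣ] in both environments ([niroɣɔ], [niroɣ]), so there is no rule changing /ɣ/ to [g] in isolation.
The underlying segment must be /g/; voiced stops become fricatives between vowels, yielding [ɣ] there.
The one attested form of 'bone', [ŋuʒig], shows underlying /ŋuʒig/. Applying the same rule between vowels gives [ŋuʒiɣɔ].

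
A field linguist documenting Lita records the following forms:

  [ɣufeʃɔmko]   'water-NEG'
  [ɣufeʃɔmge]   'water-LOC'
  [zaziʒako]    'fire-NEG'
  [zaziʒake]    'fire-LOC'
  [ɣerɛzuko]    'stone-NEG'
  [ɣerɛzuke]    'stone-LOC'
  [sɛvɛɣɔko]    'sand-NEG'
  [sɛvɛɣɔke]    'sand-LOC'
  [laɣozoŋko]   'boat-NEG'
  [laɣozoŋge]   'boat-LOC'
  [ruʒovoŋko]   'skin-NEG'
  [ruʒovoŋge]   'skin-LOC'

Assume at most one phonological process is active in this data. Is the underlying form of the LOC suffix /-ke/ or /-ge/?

/-ge/

The LOC suffix surfaces as [-ge] and [-ke], depending on the final segment of the stem.
By contrast the NEG suffix keeps its initial [k] throughout — that segment must be underlying.
The LOC suffix is therefore /-ge/ underlyingly, with post-vocalic devoicing: voiced stops become voiceless after a vowel.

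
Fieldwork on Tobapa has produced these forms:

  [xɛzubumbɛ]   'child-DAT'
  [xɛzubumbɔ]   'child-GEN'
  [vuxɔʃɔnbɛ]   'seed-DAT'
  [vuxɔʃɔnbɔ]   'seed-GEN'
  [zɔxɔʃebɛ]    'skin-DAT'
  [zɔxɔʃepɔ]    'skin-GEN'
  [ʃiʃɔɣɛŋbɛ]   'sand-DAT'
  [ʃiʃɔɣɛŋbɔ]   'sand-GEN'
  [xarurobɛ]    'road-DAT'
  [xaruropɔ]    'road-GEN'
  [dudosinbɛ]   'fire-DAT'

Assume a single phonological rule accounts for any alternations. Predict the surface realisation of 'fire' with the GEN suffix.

The GEN morpheme has two allomorphs, [-bɔ] and [-pɔ].
The DAT suffix, which begins with [b], is invariant after every stem; so [b] is not altered by any rule here.
So the underlying form is /-pɔ/, and voiceless stops become voiced after a nasal.
After 'fire', which ends in a nasal, the suffix surfaces as [-bɔ], giving [dudosinbɔ].

[dudosinbɔ]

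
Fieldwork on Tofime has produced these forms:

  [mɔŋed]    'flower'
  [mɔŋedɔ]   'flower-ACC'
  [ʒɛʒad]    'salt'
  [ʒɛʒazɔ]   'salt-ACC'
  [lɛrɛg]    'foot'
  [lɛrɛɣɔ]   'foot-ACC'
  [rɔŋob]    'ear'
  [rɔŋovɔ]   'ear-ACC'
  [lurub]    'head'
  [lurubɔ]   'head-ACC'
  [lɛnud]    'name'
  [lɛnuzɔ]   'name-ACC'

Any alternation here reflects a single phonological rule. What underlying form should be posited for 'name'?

/lɛnuz/

'name' shows [d] ~ [z] at the end of the stem ([lɛnud] vs [lɛnuzɔ]).
The stem 'flower' ([mɔŋed], [mɔŋedɔ]) shows [d] unchanged in both environments, so [d] cannot be basic with [z] derived before the ACC suffix.
The underlying segment must be /z/; voiced fricatives become stops word-finally, yielding [d] there.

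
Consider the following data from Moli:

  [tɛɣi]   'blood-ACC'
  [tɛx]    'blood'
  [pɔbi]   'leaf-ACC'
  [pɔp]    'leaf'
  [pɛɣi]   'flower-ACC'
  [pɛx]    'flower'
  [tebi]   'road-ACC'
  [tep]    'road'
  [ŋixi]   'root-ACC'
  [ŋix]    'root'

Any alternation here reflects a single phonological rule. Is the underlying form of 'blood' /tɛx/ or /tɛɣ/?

In [tɛɣi] and [tɛx] the final segment of 'blood' alternates: [ɣ] ~ [x].
Compare 'root', with invariant [x] in [ŋixi] and [ŋix]: an analysis with underlying /x/ and a rule producing [ɣ] before the ACC suffix would wrongly predict alternation here too.
So /ɣ/ is underlying, and a rule of word-final obstruent devoicing — voiced obstruents become voiceless word-finally — gives [x].

/tɛɣ/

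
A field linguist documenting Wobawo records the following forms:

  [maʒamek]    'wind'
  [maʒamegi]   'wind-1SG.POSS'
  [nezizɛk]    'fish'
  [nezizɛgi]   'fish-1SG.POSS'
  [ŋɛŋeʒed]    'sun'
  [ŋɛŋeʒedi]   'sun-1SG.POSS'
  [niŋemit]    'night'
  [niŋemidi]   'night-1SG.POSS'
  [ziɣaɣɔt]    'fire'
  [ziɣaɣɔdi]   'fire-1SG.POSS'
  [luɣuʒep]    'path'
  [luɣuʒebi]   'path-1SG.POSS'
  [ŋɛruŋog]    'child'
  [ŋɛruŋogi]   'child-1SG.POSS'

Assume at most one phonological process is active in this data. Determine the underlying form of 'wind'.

The stem for 'wind' ends in [k] in [maʒamek] but [g] in [maʒamegi].
But 'child' keeps [g] in both environments ([ŋɛruŋog], [ŋɛruŋogi]), so there is no rule changing /g/ to [k] in isolation.
The alternation reflects intervocalic voicing: voiceless stops become voiced between vowels. /k/ is underlying.
Hence 'wind' is /maʒamek/ underlyingly.

/maʒamek/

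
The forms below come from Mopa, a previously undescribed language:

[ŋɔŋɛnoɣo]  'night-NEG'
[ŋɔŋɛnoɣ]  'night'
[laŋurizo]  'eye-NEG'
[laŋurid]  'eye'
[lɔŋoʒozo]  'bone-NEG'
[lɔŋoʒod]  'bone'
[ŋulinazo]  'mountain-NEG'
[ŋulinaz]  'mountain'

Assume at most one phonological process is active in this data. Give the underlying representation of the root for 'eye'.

The stem for 'eye' ends in [z] in [laŋurizo] but [d] in [laŋurid].
Compare 'mountain', with invariant [z] in [ŋulinazo] and [ŋulinaz]: an analysis with underlying /z/ and a rule producing [d] in isolation would wrongly predict alternation here too.
So /d/ is underlying, and a rule of intervocalic spirantization — voiced stops become fricatives between vowels — gives [z].
The underlying form of 'eye' is therefore /laŋurid/.

/laŋurid/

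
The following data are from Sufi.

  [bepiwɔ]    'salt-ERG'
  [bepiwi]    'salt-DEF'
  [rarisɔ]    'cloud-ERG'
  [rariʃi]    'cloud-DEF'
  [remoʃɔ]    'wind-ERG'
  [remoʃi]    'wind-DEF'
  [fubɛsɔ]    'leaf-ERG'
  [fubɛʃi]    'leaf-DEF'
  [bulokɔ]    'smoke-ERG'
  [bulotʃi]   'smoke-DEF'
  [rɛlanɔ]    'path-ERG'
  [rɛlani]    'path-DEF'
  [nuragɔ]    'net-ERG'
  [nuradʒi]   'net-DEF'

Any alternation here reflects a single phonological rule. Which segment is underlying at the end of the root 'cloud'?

/s/

The stem for 'cloud' ends in [s] in [rarisɔ] but [ʃ] in [rariʃi].
Compare 'wind', with invariant [ʃ] in [remoʃɔ] and [remoʃi]: an analysis with underlying /ʃ/ and a rule producing [s] before the ERG suffix would wrongly predict alternation here too.
Therefore /s/ is basic and [ʃ] is derived by palatalization before a front vowel (/k/, /g/ and /s/ become palato-alveolar [tʃ], [dʒ] and [ʃ] before a front vowel).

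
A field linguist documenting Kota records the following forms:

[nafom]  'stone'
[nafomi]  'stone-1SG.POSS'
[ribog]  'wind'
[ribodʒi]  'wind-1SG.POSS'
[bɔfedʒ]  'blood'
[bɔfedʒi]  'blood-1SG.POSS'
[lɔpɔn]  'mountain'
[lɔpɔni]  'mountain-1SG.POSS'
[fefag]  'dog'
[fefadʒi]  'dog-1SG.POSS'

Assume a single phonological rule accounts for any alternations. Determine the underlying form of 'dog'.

/fefag/

The root 'dog' surfaces as [fefag] and [fefadʒi], with a stem-final [g] ~ [dʒ] alternation.
If /dʒ/ were underlying and a rule turned it into [g] in isolation, 'blood' would also alternate; but it has [dʒ] in both [bɔfedʒ] and [bɔfedʒi].
The underlying segment must be /g/; /g/ becomes palato-alveolar [dʒ] before a front vowel, yielding [dʒ] there.
Hence 'dog' is /fefag/ underlyingly.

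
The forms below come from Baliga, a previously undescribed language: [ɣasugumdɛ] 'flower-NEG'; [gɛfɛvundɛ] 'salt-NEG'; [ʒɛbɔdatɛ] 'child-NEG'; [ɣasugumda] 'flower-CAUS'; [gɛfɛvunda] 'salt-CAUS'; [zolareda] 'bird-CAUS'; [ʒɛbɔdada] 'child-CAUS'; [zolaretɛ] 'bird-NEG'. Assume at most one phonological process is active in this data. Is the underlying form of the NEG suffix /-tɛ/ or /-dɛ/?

/-tɛ/

The NEG suffix surfaces as [-dɛ] and [-tɛ], depending on the final segment of the stem.
The CAUS suffix, which begins with [d], is invariant after every stem; so [d] is not altered by any rule here.
The NEG suffix is therefore /-tɛ/ underlyingly, with post-nasal voicing: voiceless stops become voiced after a nasal.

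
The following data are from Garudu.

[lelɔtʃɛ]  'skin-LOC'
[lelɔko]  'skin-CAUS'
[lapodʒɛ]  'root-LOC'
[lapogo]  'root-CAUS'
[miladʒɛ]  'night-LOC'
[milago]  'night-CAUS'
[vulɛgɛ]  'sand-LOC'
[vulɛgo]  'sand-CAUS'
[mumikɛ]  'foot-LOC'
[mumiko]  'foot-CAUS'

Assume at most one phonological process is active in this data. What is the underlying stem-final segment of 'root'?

/dʒ/

The root 'root' surfaces as [lapodʒɛ] and [lapogo], with a stem-final [dʒ] ~ [g] alternation.
The stem 'sand' ([vulɛgɛ], [vulɛgo]) shows [g] unchanged in both environments, so [g] cannot be basic with [dʒ] derived before the LOC suffix.
Therefore /dʒ/ is basic and [g] is derived by depalatalization (palato-alveolar /tʃ/ and /dʒ/ become [k] and [g] when no front vowel follows).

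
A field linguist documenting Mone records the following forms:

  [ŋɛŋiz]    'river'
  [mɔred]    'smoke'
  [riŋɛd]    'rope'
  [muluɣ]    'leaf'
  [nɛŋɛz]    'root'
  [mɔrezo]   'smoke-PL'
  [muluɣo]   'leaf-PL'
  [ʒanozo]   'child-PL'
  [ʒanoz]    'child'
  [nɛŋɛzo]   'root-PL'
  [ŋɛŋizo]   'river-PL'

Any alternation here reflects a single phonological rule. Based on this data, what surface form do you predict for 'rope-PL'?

[riŋɛzo]

The stem for 'smoke' ends in [d] in [mɔred] but [z] in [mɔrezo].
The stem 'child' ([ʒanoz], [ʒanozo]) shows [z] unchanged in both environments, so [z] cannot be basic with [d] derived in isolation.
So /d/ is underlying, and a rule of intervocalic spirantization — voiced stops become fricatives between vowels — gives [z].
The one attested form of 'rope', [riŋɛd], shows underlying /riŋɛd/. Applying the same rule between vowels gives [riŋɛzo].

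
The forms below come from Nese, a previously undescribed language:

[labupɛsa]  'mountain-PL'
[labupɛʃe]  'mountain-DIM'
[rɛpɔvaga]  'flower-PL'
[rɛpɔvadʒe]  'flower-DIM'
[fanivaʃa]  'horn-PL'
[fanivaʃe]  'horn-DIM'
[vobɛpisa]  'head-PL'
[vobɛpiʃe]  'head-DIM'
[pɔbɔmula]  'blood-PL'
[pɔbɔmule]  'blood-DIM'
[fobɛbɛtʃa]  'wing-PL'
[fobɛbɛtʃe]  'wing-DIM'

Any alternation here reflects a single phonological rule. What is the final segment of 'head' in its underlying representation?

/s/

The stem for 'head' ends in [s] in [vobɛpisa] but [ʃ] in [vobɛpiʃe].
If /ʃ/ were underlying and a rule turned it into [s] before the PL suffix, 'horn' would also alternate; but it has [ʃ] in both [fanivaʃa] and [fanivaʃe].
The underlying segment must be /s/; /g/ and /s/ become palato-alveolar [dʒ] and [ʃ] before a front vowel, yielding [ʃ] there.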